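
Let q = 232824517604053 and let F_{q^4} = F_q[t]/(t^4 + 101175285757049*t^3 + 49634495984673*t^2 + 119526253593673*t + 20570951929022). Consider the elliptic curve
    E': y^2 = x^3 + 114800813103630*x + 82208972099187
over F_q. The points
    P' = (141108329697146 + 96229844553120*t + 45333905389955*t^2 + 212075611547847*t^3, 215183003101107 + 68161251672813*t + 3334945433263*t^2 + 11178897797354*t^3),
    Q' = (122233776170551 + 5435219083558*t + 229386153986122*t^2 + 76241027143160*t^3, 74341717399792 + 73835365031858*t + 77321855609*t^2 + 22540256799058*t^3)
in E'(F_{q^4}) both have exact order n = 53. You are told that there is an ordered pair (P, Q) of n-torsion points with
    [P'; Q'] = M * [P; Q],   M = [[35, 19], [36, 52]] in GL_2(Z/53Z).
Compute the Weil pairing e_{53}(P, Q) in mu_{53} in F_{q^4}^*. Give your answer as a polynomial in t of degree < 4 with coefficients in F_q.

142778574825655 + 189549104840264*t + 208141483995232*t^2 + 119557917965640*t^3

e_{53}(aP+bQ,cP+dQ) = e_{53}(P,Q)^(ad-bc); with (a,b,c,d)=(35,19,36,52) this gives the det-53 law.
35*52 - 19*36 = 1136; reduced mod 53: det = 23, inverse 30.
Miller loop for e_{53} over F_{232824517604053^4}: bits of 53 = 110101; 5 double steps + 3 add steps, l/v at each.
The quotient is 114563155407969 + 176176397273302*t + 2046960857698*t^2 + 87304898922431*t^3.
Hence e(P,Q) = 142778574825655 + 189549104840264*t + 208141483995232*t^2 + 119557917965640*t^3 in F_{232824517604053^4}^*.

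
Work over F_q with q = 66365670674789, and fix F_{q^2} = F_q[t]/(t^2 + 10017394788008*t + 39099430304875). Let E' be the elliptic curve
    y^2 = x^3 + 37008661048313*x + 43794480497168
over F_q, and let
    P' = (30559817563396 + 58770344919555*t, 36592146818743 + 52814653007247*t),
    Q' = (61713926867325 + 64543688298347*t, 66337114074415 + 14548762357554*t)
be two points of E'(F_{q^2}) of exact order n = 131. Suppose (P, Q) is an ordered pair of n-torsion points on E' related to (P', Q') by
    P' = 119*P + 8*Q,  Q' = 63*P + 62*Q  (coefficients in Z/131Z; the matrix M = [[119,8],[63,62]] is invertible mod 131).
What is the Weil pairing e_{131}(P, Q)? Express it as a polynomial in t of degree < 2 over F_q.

8167252150773 + 36989666584604*t

Since e_{131}(P,P)=e_{131}(Q,Q)=1 and e_{131}(Q,P)=e_{131}(P,Q)^{-1}, expanding e_{131}(119*P + 8*Q,63*P + 62*Q) leaves e(P,Q)^det(M).
Inverting 62 mod 131: 112. Thus e_{131}(P,Q) = e(P',Q')^{112}.
Miller loop for e_{131} over F_{66365670674789^2}: bits of 131 = 10000011; 7 double steps + 2 add steps, l/v at each.
The quotient is 38192615151961 + 15682952634212*t.
Raise to 112: e(P,Q) = 8167252150773 + 36989666584604*t in mu_{131}.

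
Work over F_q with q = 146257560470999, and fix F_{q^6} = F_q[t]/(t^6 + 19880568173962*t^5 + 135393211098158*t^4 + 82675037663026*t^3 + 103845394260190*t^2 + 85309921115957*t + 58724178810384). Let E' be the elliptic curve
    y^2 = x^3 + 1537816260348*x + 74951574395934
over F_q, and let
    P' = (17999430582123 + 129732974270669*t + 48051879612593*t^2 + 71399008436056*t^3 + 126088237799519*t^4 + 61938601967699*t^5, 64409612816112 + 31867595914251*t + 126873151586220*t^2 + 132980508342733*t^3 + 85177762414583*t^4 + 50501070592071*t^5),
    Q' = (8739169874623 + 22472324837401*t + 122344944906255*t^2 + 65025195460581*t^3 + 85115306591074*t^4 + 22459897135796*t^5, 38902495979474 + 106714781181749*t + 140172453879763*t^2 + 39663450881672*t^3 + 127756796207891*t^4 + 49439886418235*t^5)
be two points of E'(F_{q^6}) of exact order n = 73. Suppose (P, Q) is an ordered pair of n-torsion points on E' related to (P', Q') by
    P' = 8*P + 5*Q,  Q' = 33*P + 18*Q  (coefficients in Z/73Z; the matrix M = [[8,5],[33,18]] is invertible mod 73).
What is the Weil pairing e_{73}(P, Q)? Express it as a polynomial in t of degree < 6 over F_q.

The 73-Weil pairing on E[73] over F_{146257560470999} is alternating-bilinear: e_{73}(P',Q') = e_{73}(P,Q)^det(M).
8*18 - 5*33 = -21; reduced mod 73: det = 52, inverse 66.
7-bit Miller (1001001) on E'/F_{146257560470999} with a'=1537816260348, b'=74951574395934: accumulate tangent/chord ratios at Q'+S and P'+S'.
So e_{73}(P',Q') = 81787414709658 + 5191425838459*t + 37914951848182*t^2 + 66531033226005*t^3 + 53342561122255*t^4 + 131127457905673*t^5.
(81787414709658 + 5191425838459*t + 37914951848182*t^2 + 66531033226005*t^3 + 53342561122255*t^4 + 131127457905673*t^5)^{66} mod (146257560470999,f) = 143452961102352 + 109138908376440*t + 16190672554335*t^2 + 42146729615903*t^3 + 100020000856808*t^4 + 54973898987710*t^5.

143452961102352 + 109138908376440*t + 16190672554335*t^2 + 42146729615903*t^3 + 100020000856808*t^4 + 54973898987710*t^5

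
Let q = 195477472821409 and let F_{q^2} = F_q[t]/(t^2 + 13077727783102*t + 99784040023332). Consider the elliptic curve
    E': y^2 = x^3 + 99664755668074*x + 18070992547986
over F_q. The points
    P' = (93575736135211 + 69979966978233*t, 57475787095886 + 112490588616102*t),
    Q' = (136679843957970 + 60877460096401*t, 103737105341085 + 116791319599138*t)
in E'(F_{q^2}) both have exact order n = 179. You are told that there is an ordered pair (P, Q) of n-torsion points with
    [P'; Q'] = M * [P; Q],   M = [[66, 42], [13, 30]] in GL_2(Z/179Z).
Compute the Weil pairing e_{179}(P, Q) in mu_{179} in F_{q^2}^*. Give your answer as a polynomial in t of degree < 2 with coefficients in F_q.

60501265909102 + 31720926326349*t

Since e_{179}(P,P)=e_{179}(Q,Q)=1 and e_{179}(Q,P)=e_{179}(P,Q)^{-1}, expanding e_{179}(66*P + 42*Q,13*P + 30*Q) leaves e(P,Q)^det(M).
Hence e(P,Q) = e(P',Q')^{90} where 90 = 2^{-1} mod 179.
n = 179 = (10110011)_2 (8 bits, wt 5); accumulate f_{179,P'}(Q'+S)/f_{179,P'}(S) along the 7-step ladder.
Miller gives e_{179}(P',Q') = 143022409201484 + 110633294437171*t in F_{195477472821409^2}.
Thus e_{179}(P,Q) = 60501265909102 + 31720926326349*t.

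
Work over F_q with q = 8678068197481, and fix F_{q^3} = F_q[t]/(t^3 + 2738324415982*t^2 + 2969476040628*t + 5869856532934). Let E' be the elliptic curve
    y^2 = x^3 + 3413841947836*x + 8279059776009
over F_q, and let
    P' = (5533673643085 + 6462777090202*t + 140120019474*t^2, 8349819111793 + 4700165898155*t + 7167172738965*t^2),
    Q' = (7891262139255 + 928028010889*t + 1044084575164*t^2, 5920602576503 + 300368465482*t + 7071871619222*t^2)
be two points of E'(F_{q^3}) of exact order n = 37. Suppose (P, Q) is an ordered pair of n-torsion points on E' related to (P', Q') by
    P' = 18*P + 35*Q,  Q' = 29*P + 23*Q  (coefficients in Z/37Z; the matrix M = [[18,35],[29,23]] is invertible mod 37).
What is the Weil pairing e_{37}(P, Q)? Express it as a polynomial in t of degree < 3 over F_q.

6153562955639 + 3123505519131*t + 3755117699968*t^2

Alternating bilinearity on E[37] (values in mu_{37} in F_{8678068197481^3}) gives e(P',Q') = e(P,Q)^det(M).
18*23 - 35*29 = -601; reduced mod 37: det = 28, inverse 4.
Run Miller on y^2=x^3+3413841947836*x+8279059776009 over F_{8678068197481}: ladder 100101 (6 bits); e = f_P(D_Q)/f_Q(D_P).
Result: e(P',Q') = 8418605563013 + 6785088218771*t + 5793512320495*t^2.
Thus e_{37}(P,Q) = 6153562955639 + 3123505519131*t + 3755117699968*t^2.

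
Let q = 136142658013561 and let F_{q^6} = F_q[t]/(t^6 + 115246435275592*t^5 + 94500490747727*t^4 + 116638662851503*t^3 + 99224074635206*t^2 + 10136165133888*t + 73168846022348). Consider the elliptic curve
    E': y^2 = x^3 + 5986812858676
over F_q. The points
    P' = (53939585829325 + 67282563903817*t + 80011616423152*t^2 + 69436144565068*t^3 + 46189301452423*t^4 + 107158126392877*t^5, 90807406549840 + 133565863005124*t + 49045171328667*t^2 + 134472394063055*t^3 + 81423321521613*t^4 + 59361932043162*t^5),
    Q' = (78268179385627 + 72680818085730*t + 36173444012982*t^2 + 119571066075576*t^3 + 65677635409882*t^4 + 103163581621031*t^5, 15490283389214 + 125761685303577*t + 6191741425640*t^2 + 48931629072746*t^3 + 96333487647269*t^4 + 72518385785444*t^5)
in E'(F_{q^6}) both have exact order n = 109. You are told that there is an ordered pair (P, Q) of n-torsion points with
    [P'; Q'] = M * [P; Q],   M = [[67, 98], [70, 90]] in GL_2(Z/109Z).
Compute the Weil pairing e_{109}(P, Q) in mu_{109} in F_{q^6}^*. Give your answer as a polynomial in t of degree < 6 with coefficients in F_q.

Alternating bilinearity on E[109] (values in mu_{109} in F_{136142658013561^6}) gives e(P',Q') = e(P,Q)^det(M).
Hence e(P,Q) = e(P',Q')^{13} where 13 = 42^{-1} mod 109.
7-bit Miller (1101101) on E'/F_{136142658013561} with a'=0, b'=5986812858676: accumulate tangent/chord ratios at Q'+S and P'+S'.
Miller gives e_{109}(P',Q') = 3352796485747 + 46251722120013*t + 4265773332679*t^2 + 9882728861380*t^3 + 16773821597897*t^4 + 128346981241268*t^5 in F_{136142658013561^6}.
e_{109}(P,Q) = (3352796485747 + 46251722120013*t + 4265773332679*t^2 + 9882728861380*t^3 + 16773821597897*t^4 + 128346981241268*t^5)^{13} = 548596995918 + 135027217186877*t + 53648963696699*t^2 + 9142901198778*t^3 + 101823084205406*t^4 + 56907142859832*t^5.

548596995918 + 135027217186877*t + 53648963696699*t^2 + 9142901198778*t^3 + 101823084205406*t^4 + 56907142859832*t^5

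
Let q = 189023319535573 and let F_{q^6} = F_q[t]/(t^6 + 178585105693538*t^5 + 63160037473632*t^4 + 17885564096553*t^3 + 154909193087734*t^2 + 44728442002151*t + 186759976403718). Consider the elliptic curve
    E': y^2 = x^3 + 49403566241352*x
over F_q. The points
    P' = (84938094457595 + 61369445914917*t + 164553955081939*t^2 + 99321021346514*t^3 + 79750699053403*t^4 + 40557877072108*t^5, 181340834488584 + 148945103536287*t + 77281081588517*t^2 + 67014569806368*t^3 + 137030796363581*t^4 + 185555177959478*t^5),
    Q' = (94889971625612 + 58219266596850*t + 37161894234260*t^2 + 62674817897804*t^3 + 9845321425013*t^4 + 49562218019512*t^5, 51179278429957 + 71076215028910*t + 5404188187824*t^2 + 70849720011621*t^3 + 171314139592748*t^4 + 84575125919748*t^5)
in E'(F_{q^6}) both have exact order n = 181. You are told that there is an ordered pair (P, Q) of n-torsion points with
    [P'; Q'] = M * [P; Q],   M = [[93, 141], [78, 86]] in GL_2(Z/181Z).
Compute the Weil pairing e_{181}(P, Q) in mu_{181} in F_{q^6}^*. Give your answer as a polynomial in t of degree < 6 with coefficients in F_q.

Under M = [[93,141],[78,86]] in GL_2(Z/181), e_{181}(P',Q') = e_{181}(P,Q)^(93*86-141*78 mod 181).
93*86 - 141*78 = -3000; reduced mod 181: det = 77, inverse 134.
Build f_{181,P'} and f_{181,Q'} via the 8-bit ladder of 181=10110101_2; evaluate at shifted divisors; quotient in F_{189023319535573^6}.
e_{181}(P',Q') = 97379744192102 + 158348067511637*t + 105533869424195*t^2 + 158785692985841*t^3 + 30377778464479*t^4 + 11552861076286*t^5.
Thus e_{181}(P,Q) = 96005718967219 + 125487520321908*t + 61566235137379*t^2 + 115269145960743*t^3 + 81456067308547*t^4 + 101920046270645*t^5.

96005718967219 + 125487520321908*t + 61566235137379*t^2 + 115269145960743*t^3 + 81456067308547*t^4 + 101920046270645*t^5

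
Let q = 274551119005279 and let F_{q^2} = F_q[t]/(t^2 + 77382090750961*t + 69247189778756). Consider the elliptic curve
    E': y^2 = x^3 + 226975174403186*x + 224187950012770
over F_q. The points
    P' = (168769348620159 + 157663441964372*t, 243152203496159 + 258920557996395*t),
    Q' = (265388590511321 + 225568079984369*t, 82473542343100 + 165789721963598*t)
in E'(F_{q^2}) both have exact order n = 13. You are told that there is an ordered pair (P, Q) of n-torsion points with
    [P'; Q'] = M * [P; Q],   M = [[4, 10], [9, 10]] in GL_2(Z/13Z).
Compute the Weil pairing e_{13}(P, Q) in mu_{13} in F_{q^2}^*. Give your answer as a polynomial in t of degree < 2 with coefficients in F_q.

Since e_{13}(P,P)=e_{13}(Q,Q)=1 and e_{13}(Q,P)=e_{13}(P,Q)^{-1}, expanding e_{13}(4*P + 10*Q,9*P + 10*Q) leaves e(P,Q)^det(M).
So e_{13}(P,Q) = e_{13}(P',Q')^{7}, since 2*7 = 1 mod 13.
n = 13 = (1101)_2 (4 bits, wt 3); accumulate f_{13,P'}(Q'+S)/f_{13,P'}(S) along the 3-step ladder.
Miller gives e_{13}(P',Q') = 73772543163592 + 5187602608055*t in F_{274551119005279^2}.
Finally e_{13}(P,Q) = 17356976085926 + 98625038629971*t.

17356976085926 + 98625038629971*t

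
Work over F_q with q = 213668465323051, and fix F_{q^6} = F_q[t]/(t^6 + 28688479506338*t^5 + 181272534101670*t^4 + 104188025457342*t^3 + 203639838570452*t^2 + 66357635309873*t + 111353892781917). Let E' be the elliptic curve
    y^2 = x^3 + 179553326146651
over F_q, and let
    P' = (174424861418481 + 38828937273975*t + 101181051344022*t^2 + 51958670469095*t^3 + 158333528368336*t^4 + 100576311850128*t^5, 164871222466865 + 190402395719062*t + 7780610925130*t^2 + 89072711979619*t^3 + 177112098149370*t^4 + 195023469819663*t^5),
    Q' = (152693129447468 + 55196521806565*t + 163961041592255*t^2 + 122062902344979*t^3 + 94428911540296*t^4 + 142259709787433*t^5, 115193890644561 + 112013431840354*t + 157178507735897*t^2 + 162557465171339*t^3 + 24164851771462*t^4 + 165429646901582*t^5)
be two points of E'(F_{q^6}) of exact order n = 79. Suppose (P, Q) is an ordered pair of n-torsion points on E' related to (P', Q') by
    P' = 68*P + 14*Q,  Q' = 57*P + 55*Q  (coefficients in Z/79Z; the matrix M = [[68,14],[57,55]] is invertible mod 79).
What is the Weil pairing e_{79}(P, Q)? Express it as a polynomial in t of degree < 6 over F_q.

130162578145570 + 17154868416103*t + 198413890808648*t^2 + 111061792973922*t^3 + 76858991891378*t^4 + 28886198314261*t^5

Since e_{79}(P,P)=e_{79}(Q,Q)=1 and e_{79}(Q,P)=e_{79}(P,Q)^{-1}, expanding e_{79}(68*P + 14*Q,57*P + 55*Q) leaves e(P,Q)^det(M).
det M = 68*55 - 14*57 = 2942 = 19 (mod 79); 19^{-1} = 25 (mod 79).
7-bit Miller (1001111) on E'/F_{213668465323051} with a'=0, b'=179553326146651: accumulate tangent/chord ratios at Q'+S and P'+S'.
Result: e(P',Q') = 99887245494339 + 184422534896814*t + 124100771005744*t^2 + 134102863568868*t^3 + 187079827940440*t^4 + 178163269974707*t^5.
e_{79}(P,Q) = (99887245494339 + 184422534896814*t + 124100771005744*t^2 + 134102863568868*t^3 + 187079827940440*t^4 + 178163269974707*t^5)^{25} = 130162578145570 + 17154868416103*t + 198413890808648*t^2 + 111061792973922*t^3 + 76858991891378*t^4 + 28886198314261*t^5.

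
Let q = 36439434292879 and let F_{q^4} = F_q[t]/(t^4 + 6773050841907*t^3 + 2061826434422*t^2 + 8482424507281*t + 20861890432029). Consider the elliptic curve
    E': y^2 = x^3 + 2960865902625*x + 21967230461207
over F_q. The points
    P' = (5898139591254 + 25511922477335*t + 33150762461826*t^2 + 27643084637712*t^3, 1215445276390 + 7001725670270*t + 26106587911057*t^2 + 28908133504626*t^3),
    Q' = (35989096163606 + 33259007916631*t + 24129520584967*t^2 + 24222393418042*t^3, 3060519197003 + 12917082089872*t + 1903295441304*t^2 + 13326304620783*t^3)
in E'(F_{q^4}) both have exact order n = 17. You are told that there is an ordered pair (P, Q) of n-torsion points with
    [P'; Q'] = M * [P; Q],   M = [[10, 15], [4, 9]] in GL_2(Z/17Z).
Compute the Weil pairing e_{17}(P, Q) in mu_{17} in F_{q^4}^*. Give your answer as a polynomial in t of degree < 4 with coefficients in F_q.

Since e_{17}(P,P)=e_{17}(Q,Q)=1 and e_{17}(Q,P)=e_{17}(P,Q)^{-1}, expanding e_{17}(10*P + 15*Q,4*P + 9*Q) leaves e(P,Q)^det(M).
det(M) mod 17 = 13; its inverse in (Z/17)^* is 4 (check: 13*4 mod 17 = 1).
Build f_{17,P'} and f_{17,Q'} via the 5-bit ladder of 17=10001_2; evaluate at shifted divisors; quotient in F_{36439434292879^4}.
So e_{17}(P',Q') = 14343961942411 + 13611218113739*t + 4562044883700*t^2 + 15526756806410*t^3.
Thus e_{17}(P,Q) = 16572687858858 + 23886844724303*t + 6008377668532*t^2 + 16530507326858*t^3.

16572687858858 + 23886844724303*t + 6008377668532*t^2 + 16530507326858*t^3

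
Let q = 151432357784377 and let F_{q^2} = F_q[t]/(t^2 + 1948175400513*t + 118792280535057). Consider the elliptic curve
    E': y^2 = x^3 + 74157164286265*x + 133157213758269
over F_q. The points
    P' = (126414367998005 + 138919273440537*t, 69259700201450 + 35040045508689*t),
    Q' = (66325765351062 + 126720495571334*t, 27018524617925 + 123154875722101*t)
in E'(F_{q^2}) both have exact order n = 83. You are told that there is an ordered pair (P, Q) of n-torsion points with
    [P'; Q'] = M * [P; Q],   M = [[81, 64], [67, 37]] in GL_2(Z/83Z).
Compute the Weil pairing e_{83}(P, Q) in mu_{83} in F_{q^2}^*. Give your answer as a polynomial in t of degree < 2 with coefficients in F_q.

e_{83}(aP+bQ,cP+dQ) = e_{83}(P,Q)^(ad-bc); with (a,b,c,d)=(81,64,67,37) this gives the det-83 law.
det M = 81*37 - 64*67 = -1291 = 37 (mod 83); 37^{-1} = 9 (mod 83).
Run Miller on y^2=x^3+74157164286265*x+133157213758269 over F_{151432357784377}: ladder 1010011 (7 bits); e = f_P(D_Q)/f_Q(D_P).
The quotient is 41832622909551 + 18073867331306*t.
Thus e_{83}(P,Q) = 125175104360170 + 39275198854068*t.

125175104360170 + 39275198854068*t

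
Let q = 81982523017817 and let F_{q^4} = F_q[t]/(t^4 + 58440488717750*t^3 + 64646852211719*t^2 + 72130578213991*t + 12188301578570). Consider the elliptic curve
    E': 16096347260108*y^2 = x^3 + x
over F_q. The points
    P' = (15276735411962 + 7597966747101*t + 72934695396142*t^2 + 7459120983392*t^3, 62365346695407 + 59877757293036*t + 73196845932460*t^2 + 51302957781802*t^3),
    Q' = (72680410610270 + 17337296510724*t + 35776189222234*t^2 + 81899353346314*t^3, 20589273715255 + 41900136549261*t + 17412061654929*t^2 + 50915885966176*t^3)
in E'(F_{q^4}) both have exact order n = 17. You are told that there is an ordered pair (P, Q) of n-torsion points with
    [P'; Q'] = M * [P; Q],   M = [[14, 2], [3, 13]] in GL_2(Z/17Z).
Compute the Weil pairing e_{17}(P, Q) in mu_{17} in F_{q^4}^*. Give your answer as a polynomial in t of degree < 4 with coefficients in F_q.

Under M = [[14,2],[3,13]] in GL_2(Z/17), e_{17}(P',Q') = e_{17}(P,Q)^(14*13-2*3 mod 17).
So e_{17}(P,Q) = e_{17}(P',Q')^{3}, since 6*3 = 1 mod 17.
Undo Montgomery via alpha=0, beta=33277025642815: (a',b')=(56229106764088,0) over F_{81982523017817}.
Miller loop for e_{17} over F_{81982523017817^4}: bits of 17 = 10001; 4 double steps + 1 add steps, l/v at each.
e_{17}(P',Q') = 41534867663770 + 68866587498829*t + 11983459464367*t^2 + 5913899008483*t^3.
(41534867663770 + 68866587498829*t + 11983459464367*t^2 + 5913899008483*t^3)^{3} mod (81982523017817,f) = 62311531264810 + 46244144381246*t + 17648745199888*t^2 + 31313133644816*t^3.

62311531264810 + 46244144381246*t + 17648745199888*t^2 + 31313133644816*t^3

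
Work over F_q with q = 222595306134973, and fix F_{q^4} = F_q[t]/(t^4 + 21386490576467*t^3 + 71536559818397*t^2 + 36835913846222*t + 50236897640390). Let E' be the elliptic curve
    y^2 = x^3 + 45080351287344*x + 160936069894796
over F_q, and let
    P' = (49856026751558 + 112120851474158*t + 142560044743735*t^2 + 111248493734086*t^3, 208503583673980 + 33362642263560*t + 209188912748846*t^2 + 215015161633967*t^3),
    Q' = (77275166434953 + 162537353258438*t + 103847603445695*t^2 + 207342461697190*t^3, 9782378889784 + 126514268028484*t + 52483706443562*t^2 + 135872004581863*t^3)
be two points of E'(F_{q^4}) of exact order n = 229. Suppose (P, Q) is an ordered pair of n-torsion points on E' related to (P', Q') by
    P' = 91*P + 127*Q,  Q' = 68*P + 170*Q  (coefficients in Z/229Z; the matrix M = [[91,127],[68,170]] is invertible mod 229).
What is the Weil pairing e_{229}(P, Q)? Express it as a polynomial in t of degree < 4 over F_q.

70172947887076 + 52905384493272*t + 145306024893583*t^2 + 105903665004761*t^3

Alternating bilinearity on E[229] (values in mu_{229} in F_{222595306134973^4}) gives e(P',Q') = e(P,Q)^det(M).
det M = 91*170 - 127*68 = 6834 = 193 (mod 229); 193^{-1} = 159 (mod 229).
Build f_{229,P'} and f_{229,Q'} via the 8-bit ladder of 229=11100101_2; evaluate at shifted divisors; quotient in F_{222595306134973^4}.
The quotient is 110082828782139 + 29244687100319*t + 169301827583994*t^2 + 79913002693058*t^3.
Hence e(P,Q) = 70172947887076 + 52905384493272*t + 145306024893583*t^2 + 105903665004761*t^3 in F_{222595306134973^4}^*.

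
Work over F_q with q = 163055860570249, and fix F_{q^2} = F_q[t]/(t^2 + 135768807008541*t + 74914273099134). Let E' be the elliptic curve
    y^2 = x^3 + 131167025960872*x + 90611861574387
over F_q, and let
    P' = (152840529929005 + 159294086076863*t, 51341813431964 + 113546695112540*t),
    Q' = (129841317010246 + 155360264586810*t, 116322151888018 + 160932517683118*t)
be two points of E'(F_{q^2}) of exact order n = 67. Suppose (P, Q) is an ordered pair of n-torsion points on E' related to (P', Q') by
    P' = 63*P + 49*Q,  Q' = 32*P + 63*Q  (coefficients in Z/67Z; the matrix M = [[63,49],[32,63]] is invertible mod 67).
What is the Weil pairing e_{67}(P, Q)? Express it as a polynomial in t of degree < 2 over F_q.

e_{67}(aP+bQ,cP+dQ) = e_{67}(P,Q)^(ad-bc); with (a,b,c,d)=(63,49,32,63) this gives the det-67 law.
Hence e(P,Q) = e(P',Q')^{6} where 6 = 56^{-1} mod 67.
Build f_{67,P'} and f_{67,Q'} via the 7-bit ladder of 67=1000011_2; evaluate at shifted divisors; quotient in F_{163055860570249^2}.
Miller gives e_{67}(P',Q') = 38280855735591 + 160857838156167*t in F_{163055860570249^2}.
Hence e(P,Q) = 55627434464068 + 23589612351062*t in F_{163055860570249^2}^*.

55627434464068 + 23589612351062*t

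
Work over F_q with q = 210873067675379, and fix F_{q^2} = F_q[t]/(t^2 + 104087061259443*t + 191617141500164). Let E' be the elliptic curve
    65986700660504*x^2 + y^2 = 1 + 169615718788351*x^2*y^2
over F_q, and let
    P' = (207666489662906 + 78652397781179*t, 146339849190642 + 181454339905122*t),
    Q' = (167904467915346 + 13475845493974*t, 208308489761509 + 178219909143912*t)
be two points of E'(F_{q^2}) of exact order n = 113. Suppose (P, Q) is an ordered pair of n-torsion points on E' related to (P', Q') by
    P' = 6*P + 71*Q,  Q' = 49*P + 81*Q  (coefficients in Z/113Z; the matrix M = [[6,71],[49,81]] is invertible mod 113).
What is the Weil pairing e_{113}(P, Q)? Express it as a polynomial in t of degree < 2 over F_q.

135021843508102 + 195204147320926*t

The 113-Weil pairing on E[113] over F_{210873067675379} is alternating-bilinear: e_{113}(P',Q') = e_{113}(P,Q)^det(M).
det M = 6*81 - 71*49 = -2993 = 58 (mod 113); 58^{-1} = 76 (mod 113).
Map (x,y)_Ed via u=(1+y)/(1-y), v=(1+y)/((1-y)x) to Montgomery A=20070319744694,B=51454059893619; then to (a',b')=(73490888786262,141632960207858).
Run Miller on y^2=x^3+73490888786262*x+141632960207858 over F_{210873067675379}: ladder 1110001 (7 bits); e = f_P(D_Q)/f_Q(D_P).
The quotient is 35838827365694 + 197512920832709*t.
e_{113}(P,Q) = (35838827365694 + 197512920832709*t)^{76} = 135021843508102 + 195204147320926*t.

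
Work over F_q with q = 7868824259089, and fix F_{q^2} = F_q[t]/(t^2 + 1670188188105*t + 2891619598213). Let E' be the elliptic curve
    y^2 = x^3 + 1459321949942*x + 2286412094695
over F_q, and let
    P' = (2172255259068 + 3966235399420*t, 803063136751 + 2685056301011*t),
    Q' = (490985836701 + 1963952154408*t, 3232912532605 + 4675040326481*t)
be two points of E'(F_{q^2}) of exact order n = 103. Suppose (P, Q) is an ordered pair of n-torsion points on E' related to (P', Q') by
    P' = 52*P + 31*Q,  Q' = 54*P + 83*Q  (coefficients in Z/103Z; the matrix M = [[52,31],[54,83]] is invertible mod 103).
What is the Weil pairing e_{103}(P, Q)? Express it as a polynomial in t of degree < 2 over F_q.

7795646411302 + 3781165287722*t

Alternating bilinearity on E[103] (values in mu_{103} in F_{7868824259089^2}) gives e(P',Q') = e(P,Q)^det(M).
det M = 52*83 - 31*54 = 2642 = 67 (mod 103); 67^{-1} = 20 (mod 103).
Run Miller on y^2=x^3+1459321949942*x+2286412094695 over F_{7868824259089}: ladder 1100111 (7 bits); e = f_P(D_Q)/f_Q(D_P).
The quotient is 824944542904 + 5716099750669*t.
Raise to 20: e(P,Q) = 7795646411302 + 3781165287722*t in mu_{103}.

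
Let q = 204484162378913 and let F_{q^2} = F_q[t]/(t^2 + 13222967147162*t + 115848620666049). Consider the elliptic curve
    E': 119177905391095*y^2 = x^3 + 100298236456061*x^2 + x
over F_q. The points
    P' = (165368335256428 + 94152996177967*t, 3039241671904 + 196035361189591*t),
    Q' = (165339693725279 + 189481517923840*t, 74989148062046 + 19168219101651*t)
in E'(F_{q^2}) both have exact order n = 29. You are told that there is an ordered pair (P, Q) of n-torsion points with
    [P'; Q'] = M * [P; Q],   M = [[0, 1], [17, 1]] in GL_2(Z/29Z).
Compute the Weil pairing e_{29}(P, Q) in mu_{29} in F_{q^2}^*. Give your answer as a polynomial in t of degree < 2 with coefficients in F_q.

90031596868941 + 94769525744480*t

e_{29} is bilinear + alternating on E[29], so e_{29}(1*Q, 17*P + 1*Q) = e_{29}(P,Q)^(0*1-1*17).
det(M) mod 29 = 12; its inverse in (Z/29)^* is 17 (check: 12*17 mod 29 = 1).
Undo Montgomery via alpha=130259063619382, beta=34064016807909: (a',b')=(107732653261043,23814112873782) over F_{204484162378913}.
Build f_{29,P'} and f_{29,Q'} via the 5-bit ladder of 29=11101_2; evaluate at shifted divisors; quotient in F_{204484162378913^2}.
Result: e(P',Q') = 107316011253752 + 192688373692516*t.
Thus e_{29}(P,Q) = 90031596868941 + 94769525744480*t.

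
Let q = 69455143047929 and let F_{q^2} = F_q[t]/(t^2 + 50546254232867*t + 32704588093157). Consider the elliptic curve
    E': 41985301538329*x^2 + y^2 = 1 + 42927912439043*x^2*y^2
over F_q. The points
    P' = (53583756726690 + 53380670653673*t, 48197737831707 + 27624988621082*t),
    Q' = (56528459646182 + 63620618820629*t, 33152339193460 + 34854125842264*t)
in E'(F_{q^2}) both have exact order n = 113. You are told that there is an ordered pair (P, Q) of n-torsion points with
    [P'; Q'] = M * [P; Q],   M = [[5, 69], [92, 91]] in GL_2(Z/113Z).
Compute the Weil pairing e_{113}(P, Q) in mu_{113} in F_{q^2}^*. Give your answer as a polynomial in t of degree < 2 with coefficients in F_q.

e_{113} is bilinear + alternating on E[113], so e_{113}(5*P + 69*Q, 92*P + 91*Q) = e_{113}(P,Q)^(5*91-69*92).
det M = 5*91 - 69*92 = -5893 = 96 (mod 113); 96^{-1} = 93 (mod 113).
Edwards a_E,d_E -> Montgomery A=35273423961499,B=28586346057223 -> Weierstrass 40635967095923,61435954022702 via alpha=14152202329562,beta=34491918798786.
7-bit Miller (1110001) on E'/F_{69455143047929} with a'=40635967095923, b'=61435954022702: accumulate tangent/chord ratios at Q'+S and P'+S'.
Miller gives e_{113}(P',Q') = 58537425213892 + 63357641782322*t in F_{69455143047929^2}.
Thus e_{113}(P,Q) = 52844231991635 + 2405858304014*t.

52844231991635 + 2405858304014*t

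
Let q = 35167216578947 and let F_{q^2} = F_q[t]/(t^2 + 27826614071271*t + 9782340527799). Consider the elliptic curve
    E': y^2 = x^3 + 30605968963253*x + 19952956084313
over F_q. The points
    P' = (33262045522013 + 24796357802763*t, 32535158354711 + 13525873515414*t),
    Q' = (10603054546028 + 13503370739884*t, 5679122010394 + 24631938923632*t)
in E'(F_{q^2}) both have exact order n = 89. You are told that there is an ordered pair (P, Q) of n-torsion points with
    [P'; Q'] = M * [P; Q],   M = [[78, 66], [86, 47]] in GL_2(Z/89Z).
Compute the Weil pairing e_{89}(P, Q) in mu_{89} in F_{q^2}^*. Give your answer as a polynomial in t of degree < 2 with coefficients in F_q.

9239104695213 + 25049760382871*t

Alternating bilinearity on E[89] (values in mu_{89} in F_{35167216578947^2}) gives e(P',Q') = e(P,Q)^det(M).
det(M) mod 89 = 37; its inverse in (Z/89)^* is 77 (check: 37*77 mod 89 = 1).
n = 89 = (1011001)_2 (7 bits, wt 4); accumulate f_{89,P'}(Q'+S)/f_{89,P'}(S) along the 6-step ladder.
So e_{89}(P',Q') = 3815967703596 + 24900497342768*t.
Finally e_{89}(P,Q) = 9239104695213 + 25049760382871*t.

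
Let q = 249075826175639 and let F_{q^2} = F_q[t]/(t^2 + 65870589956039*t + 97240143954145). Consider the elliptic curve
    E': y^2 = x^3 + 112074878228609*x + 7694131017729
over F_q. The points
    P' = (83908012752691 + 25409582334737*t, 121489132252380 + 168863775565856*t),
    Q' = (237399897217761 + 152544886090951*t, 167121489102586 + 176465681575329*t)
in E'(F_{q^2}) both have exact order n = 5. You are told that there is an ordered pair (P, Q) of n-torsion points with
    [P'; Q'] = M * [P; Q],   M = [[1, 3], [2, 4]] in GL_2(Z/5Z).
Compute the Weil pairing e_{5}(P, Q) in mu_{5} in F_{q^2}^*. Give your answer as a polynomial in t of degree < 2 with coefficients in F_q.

67112250918988 + 35937342994103*t

Since e_{5}(P,P)=e_{5}(Q,Q)=1 and e_{5}(Q,P)=e_{5}(P,Q)^{-1}, expanding e_{5}(1*P + 3*Q,2*P + 4*Q) leaves e(P,Q)^det(M).
det(M) mod 5 = 3; its inverse in (Z/5)^* is 2 (check: 3*2 mod 5 = 1).
Build f_{5,P'} and f_{5,Q'} via the 3-bit ladder of 5=101_2; evaluate at shifted divisors; quotient in F_{249075826175639^2}.
Miller gives e_{5}(P',Q') = 95299630358756 + 167272269205023*t in F_{249075826175639^2}.
Raise to 2: e(P,Q) = 67112250918988 + 35937342994103*t in mu_{5}.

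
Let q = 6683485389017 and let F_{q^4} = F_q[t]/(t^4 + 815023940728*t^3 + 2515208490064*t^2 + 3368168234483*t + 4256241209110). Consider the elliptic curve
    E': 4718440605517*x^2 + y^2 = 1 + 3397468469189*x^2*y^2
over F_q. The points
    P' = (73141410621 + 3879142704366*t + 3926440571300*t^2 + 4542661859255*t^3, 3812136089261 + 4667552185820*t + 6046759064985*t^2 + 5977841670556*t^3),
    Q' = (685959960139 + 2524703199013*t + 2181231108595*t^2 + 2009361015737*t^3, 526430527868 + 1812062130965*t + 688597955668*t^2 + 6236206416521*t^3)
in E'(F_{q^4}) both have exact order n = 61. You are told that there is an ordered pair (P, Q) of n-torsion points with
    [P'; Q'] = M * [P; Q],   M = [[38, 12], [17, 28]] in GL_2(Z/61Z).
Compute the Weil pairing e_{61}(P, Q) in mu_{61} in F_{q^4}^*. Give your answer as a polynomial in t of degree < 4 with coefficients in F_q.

3438422083838 + 4024854737470*t + 3727611841400*t^2 + 872485082643*t^3

The 61-Weil pairing on E[61] over F_{6683485389017} is alternating-bilinear: e_{61}(P',Q') = e_{61}(P,Q)^det(M).
det M = 38*28 - 12*17 = 860 = 6 (mod 61); 6^{-1} = 51 (mod 61).
Edwards a_E,d_E -> Montgomery A=1152087717354,B=1069237900682 -> Weierstrass 4960085351225,931849295215 via alpha=1352651512451,beta=330243034082.
6-bit Miller (111101) on E'/F_{6683485389017} with a'=4960085351225, b'=931849295215: accumulate tangent/chord ratios at Q'+S and P'+S'.
So e_{61}(P',Q') = 5743454926795 + 976231430815*t + 569812049201*t^2 + 1703392835622*t^3.
Hence e(P,Q) = 3438422083838 + 4024854737470*t + 3727611841400*t^2 + 872485082643*t^3 in F_{6683485389017^4}^*.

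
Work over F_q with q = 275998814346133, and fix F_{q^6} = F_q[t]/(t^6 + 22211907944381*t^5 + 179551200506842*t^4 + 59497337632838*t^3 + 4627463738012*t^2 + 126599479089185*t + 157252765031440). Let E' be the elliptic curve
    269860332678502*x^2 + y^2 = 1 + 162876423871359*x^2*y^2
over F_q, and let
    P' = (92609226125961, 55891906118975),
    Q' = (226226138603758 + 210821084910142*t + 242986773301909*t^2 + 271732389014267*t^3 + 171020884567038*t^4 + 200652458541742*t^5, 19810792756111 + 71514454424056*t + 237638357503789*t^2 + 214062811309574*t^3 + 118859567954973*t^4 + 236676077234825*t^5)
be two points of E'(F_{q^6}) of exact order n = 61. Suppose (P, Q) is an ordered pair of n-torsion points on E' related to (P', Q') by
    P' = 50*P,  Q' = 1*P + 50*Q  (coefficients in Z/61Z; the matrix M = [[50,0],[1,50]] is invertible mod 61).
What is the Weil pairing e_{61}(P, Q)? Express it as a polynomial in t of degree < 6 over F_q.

The 61-Weil pairing on E[61] over F_{275998814346133} is alternating-bilinear: e_{61}(P',Q') = e_{61}(P,Q)^det(M).
Hence e(P,Q) = e(P',Q')^{60} where 60 = 60^{-1} mod 61.
Edwards->Montgomery: u=(1+y)/(1-y), v=u/x -> 79544066360912v^2=u^3+210547991515599u^2+u; then x_W=95745680788319u+26122990367288: y^2=x^3+251658811414954.
n = 61 = (111101)_2 (6 bits, wt 5); accumulate f_{61,P'}(Q'+S)/f_{61,P'}(S) along the 5-step ladder.
So e_{61}(P',Q') = 210570162617106 + 192760828293591*t + 28605488171569*t^2 + 150954691079303*t^3 + 99395302067185*t^4 + 8638163724661*t^5.
e_{61}(P,Q) = (210570162617106 + 192760828293591*t + 28605488171569*t^2 + 150954691079303*t^3 + 99395302067185*t^4 + 8638163724661*t^5)^{60} = 120447272643583 + 271978596375164*t + 176872727245098*t^2 + 183754198537765*t^3 + 238547993009735*t^4 + 238202811921489*t^5.

120447272643583 + 271978596375164*t + 176872727245098*t^2 + 183754198537765*t^3 + 238547993009735*t^4 + 238202811921489*t^5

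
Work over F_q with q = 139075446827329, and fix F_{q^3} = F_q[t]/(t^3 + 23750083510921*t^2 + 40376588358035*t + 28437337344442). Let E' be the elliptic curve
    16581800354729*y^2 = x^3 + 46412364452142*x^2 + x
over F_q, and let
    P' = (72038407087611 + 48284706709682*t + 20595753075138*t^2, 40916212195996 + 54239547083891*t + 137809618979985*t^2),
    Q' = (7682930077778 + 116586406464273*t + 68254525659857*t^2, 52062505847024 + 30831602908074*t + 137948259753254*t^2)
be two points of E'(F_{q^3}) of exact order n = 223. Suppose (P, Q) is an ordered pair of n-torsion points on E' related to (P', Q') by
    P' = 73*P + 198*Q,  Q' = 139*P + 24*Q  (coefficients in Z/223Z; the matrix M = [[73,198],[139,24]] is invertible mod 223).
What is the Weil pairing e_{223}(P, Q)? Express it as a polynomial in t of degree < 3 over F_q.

Alternating bilinearity on E[223] (values in mu_{223} in F_{139075446827329^3}) gives e(P',Q') = e(P,Q)^det(M).
So e_{223}(P,Q) = e_{223}(P',Q')^{66}, since 98*66 = 1 mod 223.
Montgomery->Weierstrass: x_W = 13847587345308*x+20932415330737, y_W=13847587345308*y on F_{139075446827329}; lands on y^2=x^3+76879227842121.
n = 223 = (11011111)_2 (8 bits, wt 7); accumulate f_{223,P'}(Q'+S)/f_{223,P'}(S) along the 7-step ladder.
Result: e(P',Q') = 40916162223182 + 118902106288560*t + 78562212374197*t^2.
Raise to 66: e(P,Q) = 100897211410562 + 79497531506641*t + 95343952161438*t^2 in mu_{223}.

100897211410562 + 79497531506641*t + 95343952161438*t^2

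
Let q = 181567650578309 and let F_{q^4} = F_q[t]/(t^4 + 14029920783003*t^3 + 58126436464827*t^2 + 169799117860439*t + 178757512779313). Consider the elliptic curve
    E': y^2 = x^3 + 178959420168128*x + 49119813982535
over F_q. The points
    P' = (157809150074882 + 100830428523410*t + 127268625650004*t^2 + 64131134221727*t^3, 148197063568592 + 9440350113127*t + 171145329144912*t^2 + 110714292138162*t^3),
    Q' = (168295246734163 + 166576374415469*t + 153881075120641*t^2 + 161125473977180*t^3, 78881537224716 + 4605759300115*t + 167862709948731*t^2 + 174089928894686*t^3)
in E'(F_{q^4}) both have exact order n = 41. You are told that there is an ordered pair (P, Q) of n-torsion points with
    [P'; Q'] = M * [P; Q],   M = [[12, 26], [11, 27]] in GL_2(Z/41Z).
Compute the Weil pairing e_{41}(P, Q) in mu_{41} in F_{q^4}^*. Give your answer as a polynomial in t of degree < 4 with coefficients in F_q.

80729227861021 + 100077255861473*t + 117128825325957*t^2 + 173165370867323*t^3

Since e_{41}(P,P)=e_{41}(Q,Q)=1 and e_{41}(Q,P)=e_{41}(P,Q)^{-1}, expanding e_{41}(12*P + 26*Q,11*P + 27*Q) leaves e(P,Q)^det(M).
Hence e(P,Q) = e(P',Q')^{27} where 27 = 38^{-1} mod 41.
Miller loop for e_{41} over F_{181567650578309^4}: bits of 41 = 101001; 5 double steps + 2 add steps, l/v at each.
Miller gives e_{41}(P',Q') = 156847774164284 + 70336087230192*t + 72464730613762*t^2 + 144626152043133*t^3 in F_{181567650578309^4}.
e_{41}(P,Q) = (156847774164284 + 70336087230192*t + 72464730613762*t^2 + 144626152043133*t^3)^{27} = 80729227861021 + 100077255861473*t + 117128825325957*t^2 + 173165370867323*t^3.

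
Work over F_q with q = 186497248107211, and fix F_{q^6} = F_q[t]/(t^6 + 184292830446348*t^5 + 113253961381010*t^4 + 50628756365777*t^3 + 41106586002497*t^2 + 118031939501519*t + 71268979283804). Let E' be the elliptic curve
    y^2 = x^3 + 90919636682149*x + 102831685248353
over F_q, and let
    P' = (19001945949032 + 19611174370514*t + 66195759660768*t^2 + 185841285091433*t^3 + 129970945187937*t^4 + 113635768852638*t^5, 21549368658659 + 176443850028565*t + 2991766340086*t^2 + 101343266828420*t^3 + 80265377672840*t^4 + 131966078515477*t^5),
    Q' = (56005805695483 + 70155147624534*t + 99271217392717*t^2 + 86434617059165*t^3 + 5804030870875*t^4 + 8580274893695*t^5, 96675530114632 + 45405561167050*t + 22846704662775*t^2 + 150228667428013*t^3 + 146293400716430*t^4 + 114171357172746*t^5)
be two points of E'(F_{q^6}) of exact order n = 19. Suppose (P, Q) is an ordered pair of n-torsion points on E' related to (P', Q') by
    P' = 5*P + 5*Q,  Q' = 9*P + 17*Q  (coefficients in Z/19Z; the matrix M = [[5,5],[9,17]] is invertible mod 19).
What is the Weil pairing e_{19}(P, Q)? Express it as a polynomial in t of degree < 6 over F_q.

107219175533287 + 124967464603490*t + 80315537823700*t^2 + 88326319324289*t^3 + 98039825660534*t^4 + 124557626123313*t^5

Alternating bilinearity on E[19] (values in mu_{19} in F_{186497248107211^6}) gives e(P',Q') = e(P,Q)^det(M).
So e_{19}(P,Q) = e_{19}(P',Q')^{10}, since 2*10 = 1 mod 19.
n = 19 = (10011)_2 (5 bits, wt 3); accumulate f_{19,P'}(Q'+S)/f_{19,P'}(S) along the 4-step ladder.
So e_{19}(P',Q') = 177937757574684 + 180978715138328*t + 48920708881072*t^2 + 181971644897402*t^3 + 44841227265132*t^4 + 111685478978900*t^5.
Finally e_{19}(P,Q) = 107219175533287 + 124967464603490*t + 80315537823700*t^2 + 88326319324289*t^3 + 98039825660534*t^4 + 124557626123313*t^5.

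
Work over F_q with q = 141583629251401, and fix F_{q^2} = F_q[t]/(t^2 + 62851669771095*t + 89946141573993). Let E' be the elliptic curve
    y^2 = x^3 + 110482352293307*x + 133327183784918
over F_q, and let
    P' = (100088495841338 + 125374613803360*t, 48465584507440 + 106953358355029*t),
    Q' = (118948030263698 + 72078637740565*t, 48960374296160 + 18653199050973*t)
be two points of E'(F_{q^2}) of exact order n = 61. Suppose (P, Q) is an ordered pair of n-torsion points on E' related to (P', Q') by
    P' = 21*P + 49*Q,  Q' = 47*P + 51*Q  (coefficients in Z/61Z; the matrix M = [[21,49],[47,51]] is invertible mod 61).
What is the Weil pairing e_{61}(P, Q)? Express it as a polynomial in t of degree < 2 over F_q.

13272094374662 + 71365405267929*t

Alternating bilinearity on E[61] (values in mu_{61} in F_{141583629251401^2}) gives e(P',Q') = e(P,Q)^det(M).
Hence e(P,Q) = e(P',Q')^{5} where 5 = 49^{-1} mod 61.
Double-and-add over 111101: 6-1 doublings, 5-1 additions; each step l_{T,T}/v_{2T} or l_{T,P'}/v at Q'+S for random S.
Result: e(P',Q') = 130738674941678 + 41015861878059*t.
Raise to 5: e(P,Q) = 13272094374662 + 71365405267929*t in mu_{61}.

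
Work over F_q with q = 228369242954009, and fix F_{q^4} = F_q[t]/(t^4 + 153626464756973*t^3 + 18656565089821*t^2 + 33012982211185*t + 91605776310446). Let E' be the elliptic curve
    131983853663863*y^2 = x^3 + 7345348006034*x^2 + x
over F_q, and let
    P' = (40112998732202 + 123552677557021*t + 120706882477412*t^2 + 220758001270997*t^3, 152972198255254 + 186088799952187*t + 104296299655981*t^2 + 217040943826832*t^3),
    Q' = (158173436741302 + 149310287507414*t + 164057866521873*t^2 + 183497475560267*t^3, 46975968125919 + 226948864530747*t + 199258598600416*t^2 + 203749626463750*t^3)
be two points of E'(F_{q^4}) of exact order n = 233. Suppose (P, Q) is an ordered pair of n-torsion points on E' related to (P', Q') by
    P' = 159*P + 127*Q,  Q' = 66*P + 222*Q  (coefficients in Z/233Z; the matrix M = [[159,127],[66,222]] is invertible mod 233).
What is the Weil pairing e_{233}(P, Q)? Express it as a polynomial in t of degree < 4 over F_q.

The 233-Weil pairing on E[233] over F_{228369242954009} is alternating-bilinear: e_{233}(P',Q') = e_{233}(P,Q)^det(M).
Inverting 121 mod 233: 52. Thus e_{233}(P,Q) = e(P',Q')^{52}.
Undo Montgomery via alpha=48161635538815, beta=25739986181175: (a',b')=(9200807135929,79052270676197) over F_{228369242954009}.
Miller loop for e_{233} over F_{228369242954009^4}: bits of 233 = 11101001; 7 double steps + 4 add steps, l/v at each.
The quotient is 2243549236236 + 155033975066218*t + 180413414861437*t^2 + 13155338320487*t^3.
(2243549236236 + 155033975066218*t + 180413414861437*t^2 + 13155338320487*t^3)^{52} mod (228369242954009,f) = 176685060865735 + 865706932358*t + 24658251270953*t^2 + 104549950639785*t^3.

176685060865735 + 865706932358*t + 24658251270953*t^2 + 104549950639785*t^3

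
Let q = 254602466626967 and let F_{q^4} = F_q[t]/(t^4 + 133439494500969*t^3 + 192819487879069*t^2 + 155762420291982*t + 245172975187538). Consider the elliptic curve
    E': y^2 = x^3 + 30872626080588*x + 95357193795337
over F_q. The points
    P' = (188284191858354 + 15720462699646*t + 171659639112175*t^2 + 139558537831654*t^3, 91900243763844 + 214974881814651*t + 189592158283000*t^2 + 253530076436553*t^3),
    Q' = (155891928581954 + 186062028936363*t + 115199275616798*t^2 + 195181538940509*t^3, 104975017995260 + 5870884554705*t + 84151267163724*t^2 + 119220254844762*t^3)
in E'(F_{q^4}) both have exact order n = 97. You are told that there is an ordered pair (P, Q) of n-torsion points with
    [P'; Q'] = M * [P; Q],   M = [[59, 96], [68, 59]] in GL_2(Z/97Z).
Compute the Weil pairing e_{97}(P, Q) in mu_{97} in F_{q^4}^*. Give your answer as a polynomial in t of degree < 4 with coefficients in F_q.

57715657325341 + 142766761859216*t + 54270647016022*t^2 + 31736335118890*t^3

The 97-Weil pairing on E[97] over F_{254602466626967} is alternating-bilinear: e_{97}(P',Q') = e_{97}(P,Q)^det(M).
det M = 59*59 - 96*68 = -3047 = 57 (mod 97); 57^{-1} = 80 (mod 97).
Run Miller on y^2=x^3+30872626080588*x+95357193795337 over F_{254602466626967}: ladder 1100001 (7 bits); e = f_P(D_Q)/f_Q(D_P).
Result: e(P',Q') = 35211139404534 + 236601878379010*t + 111096759494823*t^2 + 172898977208790*t^3.
(35211139404534 + 236601878379010*t + 111096759494823*t^2 + 172898977208790*t^3)^{80} mod (254602466626967,f) = 57715657325341 + 142766761859216*t + 54270647016022*t^2 + 31736335118890*t^3.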